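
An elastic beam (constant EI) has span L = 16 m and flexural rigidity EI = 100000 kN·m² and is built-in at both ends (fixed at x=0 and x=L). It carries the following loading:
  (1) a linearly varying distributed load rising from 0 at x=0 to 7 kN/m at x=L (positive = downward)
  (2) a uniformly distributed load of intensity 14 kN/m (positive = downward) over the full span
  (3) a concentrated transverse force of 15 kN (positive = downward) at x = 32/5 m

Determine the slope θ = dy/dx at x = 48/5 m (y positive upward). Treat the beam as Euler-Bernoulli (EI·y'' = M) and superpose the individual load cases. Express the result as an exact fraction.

θ(48/5) = 6144/1953125 rad

Load 1 — triangular load w₀=7 kN/m (0→w₀ over full span):
  θ_1 = -w₀(2x(L-x)(L-2x)(x+2L)+x²(L-x)²)/(120LEI) = -7·(2·(48/5)·(16-(48/5))·(16-2·(48/5))·((48/5)+2·16)+(48/5)²·(16-(48/5))²)/(120·16·100000) = 896/1953125 rad
Load 2 — uniform load w=14 kN/m over full span:
  θ_2 = -wx(L-x)(L-2x)/(12EI) = -14·(48/5)·(16-(48/5))·(16-2·(48/5))/(12·100000) = 896/390625 rad
Load 3 — point force P=15 kN at a=32/5 m (b=L-a=48/5):
  θ_3 = Pa²(L-x)(2bL-(3b+a)(L-x))/(2L³EI)  [x>a] = 15·(32/5)²·(16-(48/5))·(2·(48/5)·16-(3·(48/5)+(32/5))·(16-(48/5)))/(2·16³·100000) = 768/1953125 rad
Superposition: θ = Σ θ_i = 6144/1953125 rad ≈ 0.003146 rad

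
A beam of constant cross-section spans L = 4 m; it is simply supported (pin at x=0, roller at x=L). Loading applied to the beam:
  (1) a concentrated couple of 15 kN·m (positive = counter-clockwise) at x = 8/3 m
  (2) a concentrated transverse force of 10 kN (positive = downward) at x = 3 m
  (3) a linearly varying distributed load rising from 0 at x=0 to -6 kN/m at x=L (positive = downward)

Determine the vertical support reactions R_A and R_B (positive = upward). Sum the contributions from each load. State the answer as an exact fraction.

R_A = 9/4 kN, R_B = -17/4 kN

Load 1 — applied couple M₀=15 kN·m at a=8/3 m (b=L-a=4/3):
  R_A = M₀/L = 15/4 kN
  R_B = -M₀/L = -15/4 kN
Load 2 — point force P=10 kN at a=3 m (b=L-a=1):
  R_A = Pb/L = 10·1/4 = 5/2 kN
  R_B = Pa/L = 10·3/4 = 15/2 kN
Load 3 — triangular load w₀=-6 kN/m (0→w₀ over full span):
  R_A = w₀L/6 = (-6)·4/6 = -4 kN
  R_B = w₀L/3 = (-6)·4/3 = -8 kN
Superposition: R_A = 9/4 kN, R_B = -17/4 kN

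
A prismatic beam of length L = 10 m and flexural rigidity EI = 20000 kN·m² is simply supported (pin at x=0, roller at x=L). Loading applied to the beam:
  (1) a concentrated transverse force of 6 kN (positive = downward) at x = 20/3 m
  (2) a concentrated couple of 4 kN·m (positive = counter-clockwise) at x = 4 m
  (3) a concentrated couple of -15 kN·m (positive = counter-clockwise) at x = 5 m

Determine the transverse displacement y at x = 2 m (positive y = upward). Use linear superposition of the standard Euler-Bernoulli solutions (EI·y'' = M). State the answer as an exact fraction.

Load 1 — point force P=6 kN at a=20/3 m (b=L-a=10/3):
  y_1 = -Pbx(L²-b²-x²)/(6LEI)  [x≤a] = -6·(10/3)·2·(10²-(10/3)²-2²)/(6·10·20000) = -191/67500 m
Load 2 — applied couple M₀=4 kN·m at a=4 m (b=L-a=6):
  y_2 = (M₀x³/(6L)+C₁x)/EI  [x≤a] with C₁=M₀(3b²-L²)/(6L)=8/15 = (4·2³/(6·10)+(8/15)·2)/20000 = 1/12500 m
Load 3 — applied couple M₀=-15 kN·m at a=5 m (b=L-a=5):
  y_3 = (M₀x³/(6L)+C₁x)/EI  [x≤a] with C₁=M₀(3b²-L²)/(6L)=25/4 = ((-15)·2³/(6·10)+(25/4)·2)/20000 = 21/40000 m
Superposition: y = Σ y_i = -12013/5400000 m ≈ -0.002225 m

y(2) = -12013/5400000 m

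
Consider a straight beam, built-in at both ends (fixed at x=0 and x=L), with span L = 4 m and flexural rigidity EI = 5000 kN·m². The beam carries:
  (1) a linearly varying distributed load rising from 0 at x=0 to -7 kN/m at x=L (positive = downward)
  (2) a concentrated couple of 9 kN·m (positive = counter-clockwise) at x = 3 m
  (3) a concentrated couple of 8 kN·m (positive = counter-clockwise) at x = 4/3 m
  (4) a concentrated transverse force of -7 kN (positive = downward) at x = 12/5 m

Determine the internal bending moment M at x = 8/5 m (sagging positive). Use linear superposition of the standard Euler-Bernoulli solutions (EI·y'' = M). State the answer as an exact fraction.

M(8/5) = -166267/30000 kN·m

Load 1 — triangular load w₀=-7 kN/m (0→w₀ over full span):
  M_1 = 3w₀Lx/20 - w₀L²/30 - w₀x³/(6L) = 3·(-7)·4·(8/5)/20 - (-7)·4²/30 - (-7)·(8/5)³/(6·4) = -224/125 kN·m
Load 2 — applied couple M₀=9 kN·m at a=3 m (b=L-a=1):
  M_2 = R_Ax - M_A  [x≤a] with R_A=81/32, M_A=45/16 = (81/32)·(8/5) - (45/16) = 99/80 kN·m
Load 3 — applied couple M₀=8 kN·m at a=4/3 m (b=L-a=8/3):
  M_3 = R_Ax - M_A - M₀  [x>a] with R_A=8/3, M_A=0 = (8/3)·(8/5) - 0 - 8 = -56/15 kN·m
Load 4 — point force P=-7 kN at a=12/5 m (b=L-a=8/5):
  M_4 = Pb²(3a+b)x/L³ - Pab²/L²  [x≤a] = (-7)·(8/5)²·(3·(12/5)+(8/5))·(8/5)/4³ - (-7)·(12/5)·(8/5)²/4² = -784/625 kN·m
Superposition: M = Σ M_i = -166267/30000 kN·m ≈ -5.542233 kN·m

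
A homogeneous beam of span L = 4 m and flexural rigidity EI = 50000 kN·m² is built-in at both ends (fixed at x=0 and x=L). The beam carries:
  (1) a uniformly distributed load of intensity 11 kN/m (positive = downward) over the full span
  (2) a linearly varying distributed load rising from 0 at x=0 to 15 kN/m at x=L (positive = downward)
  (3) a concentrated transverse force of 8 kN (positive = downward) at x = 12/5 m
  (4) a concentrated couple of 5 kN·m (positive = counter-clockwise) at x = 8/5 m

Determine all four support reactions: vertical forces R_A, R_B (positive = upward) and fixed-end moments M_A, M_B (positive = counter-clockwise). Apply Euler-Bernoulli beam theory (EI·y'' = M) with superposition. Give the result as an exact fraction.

Load 1 — uniform load w=11 kN/m over full span:
  R_A = wL/2 = 11·4/2 = 22 kN
  M_A = wL²/12 = 11·4²/12 = 44/3 kN·m
  R_B = wL/2 = 11·4/2 = 22 kN
  M_B = -wL²/12 = -11·4²/12 = -44/3 kN·m
Load 2 — triangular load w₀=15 kN/m (0→w₀ over full span):
  R_A = 3w₀L/20 = 3·15·4/20 = 9 kN
  M_A = w₀L²/30 = 15·4²/30 = 8 kN·m
  R_B = 7w₀L/20 = 7·15·4/20 = 21 kN
  M_B = -w₀L²/20 = -15·4²/20 = -12 kN·m
Load 3 — point force P=8 kN at a=12/5 m (b=L-a=8/5):
  R_A = Pb²(3a+b)/L³ = 8·(8/5)²·(3·(12/5)+(8/5))/4³ = 352/125 kN
  M_A = Pab²/L² = 8·(12/5)·(8/5)²/4² = 384/125 kN·m
  R_B = Pa²(a+3b)/L³ = 8·(12/5)²·((12/5)+3·(8/5))/4³ = 648/125 kN
  M_B = -Pa²b/L² = -8·(12/5)²·(8/5)/4² = -576/125 kN·m
Load 4 — applied couple M₀=5 kN·m at a=8/5 m (b=L-a=12/5):
  R_A = 6M₀ab/L³ = 6·5·(8/5)·(12/5)/4³ = 9/5 kN
  M_A = M₀b(2a-b)/L² = 5·(12/5)·(2·(8/5)-(12/5))/4² = 3/5 kN·m
  R_B = -6M₀ab/L³ = -6·5·(8/5)·(12/5)/4³ = -9/5 kN
  M_B = M₀a(2b-a)/L² = 5·(8/5)·(2·(12/5)-(8/5))/4² = 8/5 kN·m
Superposition: R_A = 4452/125 kN, M_A = 9877/375 kN·m, R_B = 5798/125 kN, M_B = -11128/375 kN·m

R_A = 4452/125 kN, M_A = 9877/375 kN·m, R_B = 5798/125 kN, M_B = -11128/375 kN·m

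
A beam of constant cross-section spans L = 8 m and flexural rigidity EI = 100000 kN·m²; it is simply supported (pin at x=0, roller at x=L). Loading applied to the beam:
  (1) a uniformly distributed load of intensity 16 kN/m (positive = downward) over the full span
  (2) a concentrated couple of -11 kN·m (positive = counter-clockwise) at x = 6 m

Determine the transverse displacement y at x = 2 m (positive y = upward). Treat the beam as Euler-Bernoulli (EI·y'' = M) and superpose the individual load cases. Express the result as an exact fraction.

y(2) = -293/50000 m

Load 1 — uniform load w=16 kN/m over full span:
  y_1 = -wx(L³-2Lx²+x³)/(24EI) = -16·2·(8³-2·8·2²+2³)/(24·100000) = -19/3125 m
Load 2 — applied couple M₀=-11 kN·m at a=6 m (b=L-a=2):
  y_2 = (M₀x³/(6L)+C₁x)/EI  [x≤a] with C₁=M₀(3b²-L²)/(6L)=143/12 = ((-11)·2³/(6·8)+(143/12)·2)/100000 = 11/50000 m
Superposition: y = Σ y_i = -293/50000 m ≈ -0.005860 m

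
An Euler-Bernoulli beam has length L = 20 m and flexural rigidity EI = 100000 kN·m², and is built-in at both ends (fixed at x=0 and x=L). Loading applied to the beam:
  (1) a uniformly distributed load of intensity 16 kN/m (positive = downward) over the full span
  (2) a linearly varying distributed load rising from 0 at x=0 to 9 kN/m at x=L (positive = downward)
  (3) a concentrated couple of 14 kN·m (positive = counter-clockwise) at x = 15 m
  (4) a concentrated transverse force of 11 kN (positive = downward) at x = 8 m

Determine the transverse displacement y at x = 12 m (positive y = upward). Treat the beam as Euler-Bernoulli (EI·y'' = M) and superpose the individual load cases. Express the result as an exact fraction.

y(12) = -3140531/37500000 m

Load 1 — uniform load w=16 kN/m over full span:
  y_1 = -wx²(L-x)²/(24EI) = -16·12²·(20-12)²/(24·100000) = -192/3125 m
Load 2 — triangular load w₀=9 kN/m (0→w₀ over full span):
  y_2 = -w₀x²(L-x)²(x+2L)/(120LEI) = -9·12²·(20-12)²·(12+2·20)/(120·20·100000) = -1404/78125 m
Load 3 — applied couple M₀=14 kN·m at a=15 m (b=L-a=5):
  y_3 = (R_Ax³/6 - M_Ax²/2)/EI  [x≤a] with R_A=63/80, M_A=35/8 = ((63/80)·12³/6 - (35/8)·12²/2)/100000 = -441/500000 m
Load 4 — point force P=11 kN at a=8 m (b=L-a=12):
  y_4 = -Pa²(L-x)²(3bL-(3b+a)(L-x))/(6L³EI)  [x>a] = -11·8²·(20-12)²·(3·12·20-(3·12+8)·(20-12))/(6·20³·100000) = -4048/1171875 m
Superposition: y = Σ y_i = -3140531/37500000 m ≈ -0.083747 m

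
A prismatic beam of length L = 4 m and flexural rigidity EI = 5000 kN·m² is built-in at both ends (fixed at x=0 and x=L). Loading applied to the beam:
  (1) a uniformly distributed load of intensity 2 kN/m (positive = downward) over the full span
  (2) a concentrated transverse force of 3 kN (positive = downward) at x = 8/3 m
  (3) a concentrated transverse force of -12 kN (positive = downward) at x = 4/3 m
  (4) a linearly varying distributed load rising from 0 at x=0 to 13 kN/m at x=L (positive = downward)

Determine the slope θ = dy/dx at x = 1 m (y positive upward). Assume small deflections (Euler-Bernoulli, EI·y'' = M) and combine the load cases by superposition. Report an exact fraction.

Load 1 — uniform load w=2 kN/m over full span:
  θ_1 = -wx(L-x)(L-2x)/(12EI) = -2·1·(4-1)·(4-2·1)/(12·5000) = -1/5000 rad
Load 2 — point force P=3 kN at a=8/3 m (b=L-a=4/3):
  θ_2 = -Pb²x(2aL-(3a+b)x)/(2L³EI)  [x≤a] = -3·(4/3)²·1·(2·(8/3)·4-(3·(8/3)+(4/3))·1)/(2·4³·5000) = -1/10000 rad
Load 3 — point force P=-12 kN at a=4/3 m (b=L-a=8/3):
  θ_3 = -Pb²x(2aL-(3a+b)x)/(2L³EI)  [x≤a] = -(-12)·(8/3)²·1·(2·(4/3)·4-(3·(4/3)+(8/3))·1)/(2·4³·5000) = 1/1875 rad
Load 4 — triangular load w₀=13 kN/m (0→w₀ over full span):
  θ_4 = -w₀(2x(L-x)(L-2x)(x+2L)+x²(L-x)²)/(120LEI) = -13·(2·1·(4-1)·(4-2·1)·(1+2·4)+1²·(4-1)²)/(120·4·5000) = -507/800000 rad
Superposition: θ = Σ θ_i = -961/2400000 rad ≈ -0.000400 rad

θ(1) = -961/2400000 rad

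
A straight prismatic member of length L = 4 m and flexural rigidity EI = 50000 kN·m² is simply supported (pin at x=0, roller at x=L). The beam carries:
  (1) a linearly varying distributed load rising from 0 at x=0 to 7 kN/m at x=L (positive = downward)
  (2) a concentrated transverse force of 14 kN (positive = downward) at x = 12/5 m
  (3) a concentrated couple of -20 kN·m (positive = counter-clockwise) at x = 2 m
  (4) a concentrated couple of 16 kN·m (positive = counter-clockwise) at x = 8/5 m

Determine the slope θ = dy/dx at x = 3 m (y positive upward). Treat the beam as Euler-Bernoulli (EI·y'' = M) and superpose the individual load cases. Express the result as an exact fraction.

θ(3) = 496991/1800000000 rad

Load 1 — triangular load w₀=7 kN/m (0→w₀ over full span):
  θ_1 = -w₀(7L⁴-30L²x²+15x⁴)/(360LEI) = -7·(7·4⁴-30·4²·3²+15·3⁴)/(360·4·50000) = 9191/72000000 rad
Load 2 — point force P=14 kN at a=12/5 m (b=L-a=8/5):
  θ_2 = -Pa(2L²-6Lx+3x²+a²)/(6LEI)  [x>a] = -14·(12/5)·(2·4²-6·4·3+3·3²+(12/5)²)/(6·4·50000) = 1267/6250000 rad
Load 3 — applied couple M₀=-20 kN·m at a=2 m (b=L-a=2):
  θ_3 = (M₀x²/(2L)-M₀(x-a)+C₁)/EI  [x>a] with C₁=M₀(3b²-L²)/(6L)=10/3 = ((-20)·3²/(2·4)-(-20)·(3-2)+(10/3))/50000 = 1/60000 rad
Load 4 — applied couple M₀=16 kN·m at a=8/5 m (b=L-a=12/5):
  θ_4 = (M₀x²/(2L)-M₀(x-a)+C₁)/EI  [x>a] with C₁=M₀(3b²-L²)/(6L)=64/75 = (16·3²/(2·4)-16·(3-(8/5))+(64/75))/50000 = -133/1875000 rad
Superposition: θ = Σ θ_i = 496991/1800000000 rad ≈ 0.000276 rad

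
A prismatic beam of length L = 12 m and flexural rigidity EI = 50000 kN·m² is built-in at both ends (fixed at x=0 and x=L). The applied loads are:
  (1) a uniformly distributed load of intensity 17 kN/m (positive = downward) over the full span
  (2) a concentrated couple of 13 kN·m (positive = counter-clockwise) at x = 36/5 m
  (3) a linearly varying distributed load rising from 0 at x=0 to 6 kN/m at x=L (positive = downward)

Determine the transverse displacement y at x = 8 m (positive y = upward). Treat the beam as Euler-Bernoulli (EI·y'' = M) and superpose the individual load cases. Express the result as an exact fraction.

Load 1 — uniform load w=17 kN/m over full span:
  y_1 = -wx²(L-x)²/(24EI) = -17·8²·(12-8)²/(24·50000) = -136/9375 m
Load 2 — applied couple M₀=13 kN·m at a=36/5 m (b=L-a=24/5):
  y_2 = (R_Ax³/6 - M_Ax²/2 - M₀(x-a)²/2)/EI  [x>a] with R_A=39/25, M_A=104/25 = ((39/25)·8³/6 - (104/25)·8²/2 - 13·(8-(36/5))²/2)/50000 = -13/156250 m
Load 3 — triangular load w₀=6 kN/m (0→w₀ over full span):
  y_3 = -w₀x²(L-x)²(x+2L)/(120LEI) = -6·8²·(12-8)²·(8+2·12)/(120·12·50000) = -128/46875 m
Superposition: y = Σ y_i = -8119/468750 m ≈ -0.017321 m

y(8) = -8119/468750 m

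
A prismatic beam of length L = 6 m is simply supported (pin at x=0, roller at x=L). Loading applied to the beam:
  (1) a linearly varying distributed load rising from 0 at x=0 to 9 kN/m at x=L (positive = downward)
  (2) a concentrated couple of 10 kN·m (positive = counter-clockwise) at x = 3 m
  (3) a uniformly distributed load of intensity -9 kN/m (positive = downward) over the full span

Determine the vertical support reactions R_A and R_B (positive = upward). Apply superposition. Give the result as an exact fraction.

R_A = -49/3 kN, R_B = -32/3 kN

Load 1 — triangular load w₀=9 kN/m (0→w₀ over full span):
  R_A = w₀L/6 = 9·6/6 = 9 kN
  R_B = w₀L/3 = 9·6/3 = 18 kN
Load 2 — applied couple M₀=10 kN·m at a=3 m (b=L-a=3):
  R_A = M₀/L = 10/6 = 5/3 kN
  R_B = -M₀/L = -10/6 = -5/3 kN
Load 3 — uniform load w=-9 kN/m over full span:
  R_A = wL/2 = (-9)·6/2 = -27 kN
  R_B = wL/2 = (-9)·6/2 = -27 kN
Superposition: R_A = -49/3 kN, R_B = -32/3 kN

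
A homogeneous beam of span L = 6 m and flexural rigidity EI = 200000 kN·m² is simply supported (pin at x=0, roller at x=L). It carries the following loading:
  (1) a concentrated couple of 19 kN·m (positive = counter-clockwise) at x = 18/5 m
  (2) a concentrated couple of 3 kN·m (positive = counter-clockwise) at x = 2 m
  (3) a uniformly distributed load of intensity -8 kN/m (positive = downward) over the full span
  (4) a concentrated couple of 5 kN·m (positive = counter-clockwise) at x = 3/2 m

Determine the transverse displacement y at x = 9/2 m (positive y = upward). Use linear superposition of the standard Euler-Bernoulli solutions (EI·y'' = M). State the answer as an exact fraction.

y(9/2) = 10047/20000000 m

Load 1 — applied couple M₀=19 kN·m at a=18/5 m (b=L-a=12/5):
  y_1 = (M₀x³/(6L)-M₀(x-a)²/2+C₁x)/EI  [x>a] with C₁=M₀(3b²-L²)/(6L)=-247/25 = (19·(9/2)³/(6·6)-19·((9/2)-(18/5))²/2+(-247/25)·(9/2))/200000 = -3249/160000000 m
Load 2 — applied couple M₀=3 kN·m at a=2 m (b=L-a=4):
  y_2 = (M₀x³/(6L)-M₀(x-a)²/2+C₁x)/EI  [x>a] with C₁=M₀(3b²-L²)/(6L)=1 = (3·(9/2)³/(6·6)-3·((9/2)-2)²/2+1·(9/2))/200000 = 87/6400000 m
Load 3 — uniform load w=-8 kN/m over full span:
  y_3 = -wx(L³-2Lx²+x³)/(24EI) = -(-8)·(9/2)·(6³-2·6·(9/2)²+(9/2)³)/(24·200000) = 1539/3200000 m
Load 4 — applied couple M₀=5 kN·m at a=3/2 m (b=L-a=9/2):
  y_4 = (M₀x³/(6L)-M₀(x-a)²/2+C₁x)/EI  [x>a] with C₁=M₀(3b²-L²)/(6L)=55/16 = (5·(9/2)³/(6·6)-5·((9/2)-(3/2))²/2+(55/16)·(9/2))/200000 = 9/320000 m
Superposition: y = Σ y_i = 10047/20000000 m ≈ 0.000502 m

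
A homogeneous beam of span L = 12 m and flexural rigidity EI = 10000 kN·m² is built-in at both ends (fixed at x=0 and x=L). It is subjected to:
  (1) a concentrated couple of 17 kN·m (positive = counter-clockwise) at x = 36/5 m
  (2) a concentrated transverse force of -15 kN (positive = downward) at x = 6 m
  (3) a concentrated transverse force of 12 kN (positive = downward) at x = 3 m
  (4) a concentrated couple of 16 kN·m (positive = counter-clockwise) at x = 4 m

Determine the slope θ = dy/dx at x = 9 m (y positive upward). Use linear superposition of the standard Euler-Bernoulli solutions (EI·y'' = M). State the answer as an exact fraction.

θ(9) = -10751/4000000 rad

Load 1 — applied couple M₀=17 kN·m at a=36/5 m (b=L-a=24/5):
  θ_1 = (R_Ax²/2 - M_Ax - M₀(x-a))/EI  [x>a] with R_A=51/25, M_A=136/25 = ((51/25)·9²/2 - (136/25)·9 - 17·(9-(36/5)))/10000 = 153/500000 rad
Load 2 — point force P=-15 kN at a=6 m (b=L-a=6):
  θ_2 = Pa²(L-x)(2bL-(3b+a)(L-x))/(2L³EI)  [x>a] = (-15)·6²·(12-9)·(2·6·12-(3·6+6)·(12-9))/(2·12³·10000) = -27/8000 rad
Load 3 — point force P=12 kN at a=3 m (b=L-a=9):
  θ_3 = Pa²(L-x)(2bL-(3b+a)(L-x))/(2L³EI)  [x>a] = 12·3²·(12-9)·(2·9·12-(3·9+3)·(12-9))/(2·12³·10000) = 189/160000 rad
Load 4 — applied couple M₀=16 kN·m at a=4 m (b=L-a=8):
  θ_4 = (R_Ax²/2 - M_Ax - M₀(x-a))/EI  [x>a] with R_A=16/9, M_A=0 = ((16/9)·9²/2 - 0·9 - 16·(9-4))/10000 = -1/1250 rad
Superposition: θ = Σ θ_i = -10751/4000000 rad ≈ -0.002688 rad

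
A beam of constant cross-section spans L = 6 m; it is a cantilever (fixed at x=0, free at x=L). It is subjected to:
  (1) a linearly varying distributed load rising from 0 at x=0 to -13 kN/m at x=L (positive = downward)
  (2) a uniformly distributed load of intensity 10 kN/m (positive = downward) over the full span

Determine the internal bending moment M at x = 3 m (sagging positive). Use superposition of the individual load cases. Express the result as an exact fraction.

M(3) = 15/4 kN·m

Load 1 — triangular load w₀=-13 kN/m (0→w₀ over full span):
  M_1 = w₀Lx/2 - w₀L²/3 - w₀x³/(6L) = (-13)·6·3/2 - (-13)·6²/3 - (-13)·3³/(6·6) = 195/4 kN·m
Load 2 — uniform load w=10 kN/m over full span:
  M_2 = -w(L-x)²/2 = -10·(6-3)²/2 = -45 kN·m
Superposition: M = Σ M_i = 15/4 kN·m ≈ 3.750000 kN·m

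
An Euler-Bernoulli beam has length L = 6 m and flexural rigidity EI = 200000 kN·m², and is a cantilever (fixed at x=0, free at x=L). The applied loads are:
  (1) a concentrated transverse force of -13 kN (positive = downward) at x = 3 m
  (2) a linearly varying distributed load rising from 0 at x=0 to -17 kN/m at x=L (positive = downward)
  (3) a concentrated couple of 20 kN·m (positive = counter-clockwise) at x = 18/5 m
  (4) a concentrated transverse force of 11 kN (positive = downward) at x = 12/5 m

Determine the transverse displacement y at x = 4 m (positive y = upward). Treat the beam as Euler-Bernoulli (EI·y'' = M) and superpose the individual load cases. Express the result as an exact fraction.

y(4) = 3025579/450000000 m

Load 1 — point force P=-13 kN at a=3 m (b=L-a=3):
  y_1 = -Pa²(3x-a)/(6EI)  [x>a] = -(-13)·3²·(3·4-3)/(6·200000) = 351/400000 m
Load 2 — triangular load w₀=-17 kN/m (0→w₀ over full span):
  y_2 = (w₀Lx³/12-w₀L²x²/6-w₀x⁵/(120L))/EI = ((-17)·6·4³/12-(-17)·6²·4²/6-(-17)·4⁵/(120·6))/200000 = 782/140625 m
Load 3 — applied couple M₀=20 kN·m at a=18/5 m (b=L-a=12/5):
  y_3 = M₀a(2x-a)/(2EI)  [x>a] = 20·(18/5)·(2·4-(18/5))/(2·200000) = 99/125000 m
Load 4 — point force P=11 kN at a=12/5 m (b=L-a=18/5):
  y_4 = -Pa²(3x-a)/(6EI)  [x>a] = -11·(12/5)²·(3·4-(12/5))/(6·200000) = -198/390625 m
Superposition: y = Σ y_i = 3025579/450000000 m ≈ 0.006724 m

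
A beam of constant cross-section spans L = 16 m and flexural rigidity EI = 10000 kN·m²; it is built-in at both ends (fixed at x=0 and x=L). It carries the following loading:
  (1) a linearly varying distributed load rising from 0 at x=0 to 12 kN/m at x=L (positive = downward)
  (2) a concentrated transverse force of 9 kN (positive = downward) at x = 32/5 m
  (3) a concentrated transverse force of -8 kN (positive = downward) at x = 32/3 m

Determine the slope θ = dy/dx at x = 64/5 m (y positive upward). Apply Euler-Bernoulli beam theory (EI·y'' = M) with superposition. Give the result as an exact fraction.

Load 1 — triangular load w₀=12 kN/m (0→w₀ over full span):
  θ_1 = -w₀(2x(L-x)(L-2x)(x+2L)+x²(L-x)²)/(120LEI) = -12·(2·(64/5)·(16-(64/5))·(16-2·(64/5))·((64/5)+2·16)+(64/5)²·(16-(64/5))²)/(120·16·10000) = 8192/390625 rad
Load 2 — point force P=9 kN at a=32/5 m (b=L-a=48/5):
  θ_2 = Pa²(L-x)(2bL-(3b+a)(L-x))/(2L³EI)  [x>a] = 9·(32/5)²·(16-(64/5))·(2·(48/5)·16-(3·(48/5)+(32/5))·(16-(64/5)))/(2·16³·10000) = 5472/1953125 rad
Load 3 — point force P=-8 kN at a=32/3 m (b=L-a=16/3):
  θ_3 = Pa²(L-x)(2bL-(3b+a)(L-x))/(2L³EI)  [x>a] = (-8)·(32/3)²·(16-(64/5))·(2·(16/3)·16-(3·(16/3)+(32/3))·(16-(64/5)))/(2·16³·10000) = -256/84375 rad
Superposition: θ = Σ θ_i = 1093664/52734375 rad ≈ 0.020739 rad

θ(64/5) = 1093664/52734375 rad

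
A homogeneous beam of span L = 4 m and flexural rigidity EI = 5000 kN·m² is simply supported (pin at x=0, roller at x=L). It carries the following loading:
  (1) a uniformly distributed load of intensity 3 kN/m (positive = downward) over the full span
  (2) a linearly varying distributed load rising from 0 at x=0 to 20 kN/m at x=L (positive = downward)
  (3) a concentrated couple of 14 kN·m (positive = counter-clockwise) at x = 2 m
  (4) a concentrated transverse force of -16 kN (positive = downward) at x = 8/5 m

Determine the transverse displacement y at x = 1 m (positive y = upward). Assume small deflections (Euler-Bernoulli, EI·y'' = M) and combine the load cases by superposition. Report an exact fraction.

y(1) = -25199/7500000 m

Load 1 — uniform load w=3 kN/m over full span:
  y_1 = -wx(L³-2Lx²+x³)/(24EI) = -3·1·(4³-2·4·1²+1³)/(24·5000) = -57/40000 m
Load 2 — triangular load w₀=20 kN/m (0→w₀ over full span):
  y_2 = -w₀x(7L⁴-10L²x²+3x⁴)/(360LEI) = -20·1·(7·4⁴-10·4²·1²+3·1⁴)/(360·4·5000) = -109/24000 m
Load 3 — applied couple M₀=14 kN·m at a=2 m (b=L-a=2):
  y_3 = (M₀x³/(6L)+C₁x)/EI  [x≤a] with C₁=M₀(3b²-L²)/(6L)=-7/3 = (14·1³/(6·4)+(-7/3)·1)/5000 = -7/20000 m
Load 4 — point force P=-16 kN at a=8/5 m (b=L-a=12/5):
  y_4 = -Pbx(L²-b²-x²)/(6LEI)  [x≤a] = -(-16)·(12/5)·1·(4²-(12/5)²-1²)/(6·4·5000) = 231/78125 m
Superposition: y = Σ y_i = -25199/7500000 m ≈ -0.003360 m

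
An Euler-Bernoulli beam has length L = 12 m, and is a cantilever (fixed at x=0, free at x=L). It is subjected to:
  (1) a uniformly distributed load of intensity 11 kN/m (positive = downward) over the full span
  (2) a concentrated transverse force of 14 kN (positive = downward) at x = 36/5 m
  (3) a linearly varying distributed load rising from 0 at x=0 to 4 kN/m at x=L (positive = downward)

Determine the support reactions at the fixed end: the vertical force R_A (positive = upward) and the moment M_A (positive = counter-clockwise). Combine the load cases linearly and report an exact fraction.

Load 1 — uniform load w=11 kN/m over full span:
  R_A = wL = 11·12 = 132 kN
  M_A = wL²/2 = 11·12²/2 = 792 kN·m
Load 2 — point force P=14 kN at a=36/5 m (b=L-a=24/5):
  R_A = P = 14 kN
  M_A = Pa = 14·(36/5) = 504/5 kN·m
Load 3 — triangular load w₀=4 kN/m (0→w₀ over full span):
  R_A = w₀L/2 = 4·12/2 = 24 kN
  M_A = w₀L²/3 = 4·12²/3 = 192 kN·m
Superposition: R_A = 170 kN, M_A = 5424/5 kN·m

R_A = 170 kN, M_A = 5424/5 kN·m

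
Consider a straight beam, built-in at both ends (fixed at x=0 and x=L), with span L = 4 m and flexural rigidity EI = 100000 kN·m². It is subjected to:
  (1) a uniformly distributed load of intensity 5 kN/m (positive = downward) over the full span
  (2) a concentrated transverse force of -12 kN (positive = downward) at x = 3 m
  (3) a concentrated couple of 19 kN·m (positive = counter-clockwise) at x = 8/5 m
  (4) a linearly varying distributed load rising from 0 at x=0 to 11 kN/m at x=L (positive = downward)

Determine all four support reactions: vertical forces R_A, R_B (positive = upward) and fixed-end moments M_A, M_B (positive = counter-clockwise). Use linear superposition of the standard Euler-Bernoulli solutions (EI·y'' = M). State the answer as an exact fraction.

Load 1 — uniform load w=5 kN/m over full span:
  R_A = wL/2 = 5·4/2 = 10 kN
  M_A = wL²/12 = 5·4²/12 = 20/3 kN·m
  R_B = wL/2 = 5·4/2 = 10 kN
  M_B = -wL²/12 = -5·4²/12 = -20/3 kN·m
Load 2 — point force P=-12 kN at a=3 m (b=L-a=1):
  R_A = Pb²(3a+b)/L³ = (-12)·1²·(3·3+1)/4³ = -15/8 kN
  M_A = Pab²/L² = (-12)·3·1²/4² = -9/4 kN·m
  R_B = Pa²(a+3b)/L³ = (-12)·3²·(3+3·1)/4³ = -81/8 kN
  M_B = -Pa²b/L² = -(-12)·3²·1/4² = 27/4 kN·m
Load 3 — applied couple M₀=19 kN·m at a=8/5 m (b=L-a=12/5):
  R_A = 6M₀ab/L³ = 6·19·(8/5)·(12/5)/4³ = 171/25 kN
  M_A = M₀b(2a-b)/L² = 19·(12/5)·(2·(8/5)-(12/5))/4² = 57/25 kN·m
  R_B = -6M₀ab/L³ = -6·19·(8/5)·(12/5)/4³ = -171/25 kN
  M_B = M₀a(2b-a)/L² = 19·(8/5)·(2·(12/5)-(8/5))/4² = 152/25 kN·m
Load 4 — triangular load w₀=11 kN/m (0→w₀ over full span):
  R_A = 3w₀L/20 = 3·11·4/20 = 33/5 kN
  M_A = w₀L²/30 = 11·4²/30 = 88/15 kN·m
  R_B = 7w₀L/20 = 7·11·4/20 = 77/5 kN
  M_B = -w₀L²/20 = -11·4²/20 = -44/5 kN·m
Superposition: R_A = 4313/200 kN, M_A = 3769/300 kN·m, R_B = 1687/200 kN, M_B = -791/300 kN·m

R_A = 4313/200 kN, M_A = 3769/300 kN·m, R_B = 1687/200 kN, M_B = -791/300 kN·m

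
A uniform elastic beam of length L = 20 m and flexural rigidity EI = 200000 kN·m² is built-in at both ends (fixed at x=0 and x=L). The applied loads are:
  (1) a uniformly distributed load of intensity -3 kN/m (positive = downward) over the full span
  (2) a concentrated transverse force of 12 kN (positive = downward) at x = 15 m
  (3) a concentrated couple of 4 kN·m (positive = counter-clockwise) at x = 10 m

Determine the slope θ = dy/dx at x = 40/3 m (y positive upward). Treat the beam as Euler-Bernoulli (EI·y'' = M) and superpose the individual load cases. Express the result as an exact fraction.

Load 1 — uniform load w=-3 kN/m over full span:
  θ_1 = -wx(L-x)(L-2x)/(12EI) = -(-3)·(40/3)·(20-(40/3))·(20-2·(40/3))/(12·200000) = -1/1350 rad
Load 2 — point force P=12 kN at a=15 m (b=L-a=5):
  θ_2 = -Pb²x(2aL-(3a+b)x)/(2L³EI)  [x≤a] = -12·5²·(40/3)·(2·15·20-(3·15+5)·(40/3))/(2·20³·200000) = 1/12000 rad
Load 3 — applied couple M₀=4 kN·m at a=10 m (b=L-a=10):
  θ_3 = (R_Ax²/2 - M_Ax - M₀(x-a))/EI  [x>a] with R_A=3/10, M_A=1 = ((3/10)·(40/3)²/2 - 1·(40/3) - 4·((40/3)-10))/200000 = 0 rad
Superposition: θ = Σ θ_i = -71/108000 rad ≈ -0.000657 rad

θ(40/3) = -71/108000 rad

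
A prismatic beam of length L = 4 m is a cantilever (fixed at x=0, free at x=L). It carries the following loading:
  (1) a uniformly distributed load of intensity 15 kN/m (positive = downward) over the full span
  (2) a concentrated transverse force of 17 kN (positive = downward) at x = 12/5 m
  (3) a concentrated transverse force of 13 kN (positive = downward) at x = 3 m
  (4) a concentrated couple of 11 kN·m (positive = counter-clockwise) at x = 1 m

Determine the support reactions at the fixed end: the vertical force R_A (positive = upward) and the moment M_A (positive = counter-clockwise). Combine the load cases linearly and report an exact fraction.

R_A = 90 kN, M_A = 944/5 kN·m

Load 1 — uniform load w=15 kN/m over full span:
  R_A = wL = 15·4 = 60 kN
  M_A = wL²/2 = 15·4²/2 = 120 kN·m
Load 2 — point force P=17 kN at a=12/5 m (b=L-a=8/5):
  R_A = P = 17 kN
  M_A = Pa = 17·(12/5) = 204/5 kN·m
Load 3 — point force P=13 kN at a=3 m (b=L-a=1):
  R_A = P = 13 kN
  M_A = Pa = 13·3 = 39 kN·m
Load 4 — applied couple M₀=11 kN·m at a=1 m (b=L-a=3):
  R_A = 0 kN
  M_A = -M₀ = -11 kN·m
Superposition: R_A = 90 kN, M_A = 944/5 kN·m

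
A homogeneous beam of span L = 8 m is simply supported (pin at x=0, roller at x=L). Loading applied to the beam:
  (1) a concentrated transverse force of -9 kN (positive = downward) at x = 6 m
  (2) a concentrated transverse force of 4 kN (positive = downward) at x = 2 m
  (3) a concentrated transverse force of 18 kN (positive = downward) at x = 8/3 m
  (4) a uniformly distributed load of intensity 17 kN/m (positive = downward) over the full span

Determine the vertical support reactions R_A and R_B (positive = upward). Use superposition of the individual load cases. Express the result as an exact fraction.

R_A = 323/4 kN, R_B = 273/4 kN

Load 1 — point force P=-9 kN at a=6 m (b=L-a=2):
  R_A = Pb/L = (-9)·2/8 = -9/4 kN
  R_B = Pa/L = (-9)·6/8 = -27/4 kN
Load 2 — point force P=4 kN at a=2 m (b=L-a=6):
  R_A = Pb/L = 4·6/8 = 3 kN
  R_B = Pa/L = 4·2/8 = 1 kN
Load 3 — point force P=18 kN at a=8/3 m (b=L-a=16/3):
  R_A = Pb/L = 18·(16/3)/8 = 12 kN
  R_B = Pa/L = 18·(8/3)/8 = 6 kN
Load 4 — uniform load w=17 kN/m over full span:
  R_A = wL/2 = 17·8/2 = 68 kN
  R_B = wL/2 = 17·8/2 = 68 kN
Superposition: R_A = 323/4 kN, R_B = 273/4 kN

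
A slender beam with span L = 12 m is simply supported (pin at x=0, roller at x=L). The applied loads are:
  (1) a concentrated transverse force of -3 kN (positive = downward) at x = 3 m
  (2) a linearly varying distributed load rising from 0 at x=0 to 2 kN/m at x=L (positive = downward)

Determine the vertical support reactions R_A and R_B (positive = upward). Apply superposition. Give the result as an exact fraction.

Load 1 — point force P=-3 kN at a=3 m (b=L-a=9):
  R_A = Pb/L = (-3)·9/12 = -9/4 kN
  R_B = Pa/L = (-3)·3/12 = -3/4 kN
Load 2 — triangular load w₀=2 kN/m (0→w₀ over full span):
  R_A = w₀L/6 = 2·12/6 = 4 kN
  R_B = w₀L/3 = 2·12/3 = 8 kN
Superposition: R_A = 7/4 kN, R_B = 29/4 kN

R_A = 7/4 kN, R_B = 29/4 kN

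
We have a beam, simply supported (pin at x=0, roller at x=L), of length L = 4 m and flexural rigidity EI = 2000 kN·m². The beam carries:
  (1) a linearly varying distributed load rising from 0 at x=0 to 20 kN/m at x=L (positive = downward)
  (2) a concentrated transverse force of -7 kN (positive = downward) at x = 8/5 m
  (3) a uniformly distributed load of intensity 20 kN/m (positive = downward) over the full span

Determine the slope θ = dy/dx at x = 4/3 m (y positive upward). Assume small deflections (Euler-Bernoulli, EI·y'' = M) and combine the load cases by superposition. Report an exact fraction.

θ(4/3) = -136459/7593750 rad

Load 1 — triangular load w₀=20 kN/m (0→w₀ over full span):
  θ_1 = -w₀(7L⁴-30L²x²+15x⁴)/(360LEI) = -20·(7·4⁴-30·4²·(4/3)²+15·(4/3)⁴)/(360·4·2000) = -208/30375 rad
Load 2 — point force P=-7 kN at a=8/5 m (b=L-a=12/5):
  θ_2 = -Pb(L²-b²-3x²)/(6LEI)  [x≤a] = -(-7)·(12/5)·(4²-(12/5)²-3·(4/3)²)/(6·4·2000) = 161/93750 rad
Load 3 — uniform load w=20 kN/m over full span:
  θ_3 = -w(L³-6Lx²+4x³)/(24EI) = -20·(4³-6·4·(4/3)²+4·(4/3)³)/(24·2000) = -26/2025 rad
Superposition: θ = Σ θ_i = -136459/7593750 rad ≈ -0.017970 rad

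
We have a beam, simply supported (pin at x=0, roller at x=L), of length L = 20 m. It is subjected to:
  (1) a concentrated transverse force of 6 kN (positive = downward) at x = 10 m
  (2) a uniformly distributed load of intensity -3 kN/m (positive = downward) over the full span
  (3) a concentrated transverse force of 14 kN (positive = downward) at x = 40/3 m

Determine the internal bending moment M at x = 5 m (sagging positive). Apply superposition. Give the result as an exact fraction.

M(5) = -445/6 kN·m

Load 1 — point force P=6 kN at a=10 m (b=L-a=10):
  M_1 = Pbx/L  [x≤a] = 6·10·5/20 = 15 kN·m
Load 2 — uniform load w=-3 kN/m over full span:
  M_2 = wx(L-x)/2 = (-3)·5·(20-5)/2 = -225/2 kN·m
Load 3 — point force P=14 kN at a=40/3 m (b=L-a=20/3):
  M_3 = Pbx/L  [x≤a] = 14·(20/3)·5/20 = 70/3 kN·m
Superposition: M = Σ M_i = -445/6 kN·m ≈ -74.166667 kN·m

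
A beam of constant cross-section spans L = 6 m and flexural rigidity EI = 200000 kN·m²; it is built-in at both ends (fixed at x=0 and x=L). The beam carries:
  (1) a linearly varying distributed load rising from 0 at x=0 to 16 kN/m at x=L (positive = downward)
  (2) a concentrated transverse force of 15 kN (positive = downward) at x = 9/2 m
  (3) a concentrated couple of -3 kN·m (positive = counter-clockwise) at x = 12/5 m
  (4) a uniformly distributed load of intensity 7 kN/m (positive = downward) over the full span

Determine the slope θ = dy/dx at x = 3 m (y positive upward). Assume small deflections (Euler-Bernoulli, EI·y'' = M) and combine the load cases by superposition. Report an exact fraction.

θ(3) = -6831/320000000 rad

Load 1 — triangular load w₀=16 kN/m (0→w₀ over full span):
  θ_1 = -w₀(2x(L-x)(L-2x)(x+2L)+x²(L-x)²)/(120LEI) = -16·(2·3·(6-3)·(6-2·3)·(3+2·6)+3²·(6-3)²)/(120·6·200000) = -9/1000000 rad
Load 2 — point force P=15 kN at a=9/2 m (b=L-a=3/2):
  θ_2 = -Pb²x(2aL-(3a+b)x)/(2L³EI)  [x≤a] = -15·(3/2)²·3·(2·(9/2)·6-(3·(9/2)+(3/2))·3)/(2·6³·200000) = -27/2560000 rad
Load 3 — applied couple M₀=-3 kN·m at a=12/5 m (b=L-a=18/5):
  θ_3 = (R_Ax²/2 - M_Ax - M₀(x-a))/EI  [x>a] with R_A=-18/25, M_A=-9/25 = ((-18/25)·3²/2 - (-9/25)·3 - (-3)·(3-(12/5)))/200000 = -9/5000000 rad
Load 4 — uniform load w=7 kN/m over full span:
  θ_4 = -wx(L-x)(L-2x)/(12EI) = -7·3·(6-3)·(6-2·3)/(12·200000) = 0 rad
Superposition: θ = Σ θ_i = -6831/320000000 rad ≈ -0.000021 rad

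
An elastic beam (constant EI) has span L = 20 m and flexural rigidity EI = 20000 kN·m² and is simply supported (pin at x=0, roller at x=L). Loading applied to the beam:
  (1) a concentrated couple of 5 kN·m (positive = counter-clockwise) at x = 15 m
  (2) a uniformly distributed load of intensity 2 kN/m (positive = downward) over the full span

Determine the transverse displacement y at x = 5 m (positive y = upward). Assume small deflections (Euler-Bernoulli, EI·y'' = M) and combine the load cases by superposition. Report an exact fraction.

y(5) = -97/640 m

Load 1 — applied couple M₀=5 kN·m at a=15 m (b=L-a=5):
  y_1 = (M₀x³/(6L)+C₁x)/EI  [x≤a] with C₁=M₀(3b²-L²)/(6L)=-325/24 = (5·5³/(6·20)+(-325/24)·5)/20000 = -1/320 m
Load 2 — uniform load w=2 kN/m over full span:
  y_2 = -wx(L³-2Lx²+x³)/(24EI) = -2·5·(20³-2·20·5²+5³)/(24·20000) = -19/128 m
Superposition: y = Σ y_i = -97/640 m ≈ -0.151562 m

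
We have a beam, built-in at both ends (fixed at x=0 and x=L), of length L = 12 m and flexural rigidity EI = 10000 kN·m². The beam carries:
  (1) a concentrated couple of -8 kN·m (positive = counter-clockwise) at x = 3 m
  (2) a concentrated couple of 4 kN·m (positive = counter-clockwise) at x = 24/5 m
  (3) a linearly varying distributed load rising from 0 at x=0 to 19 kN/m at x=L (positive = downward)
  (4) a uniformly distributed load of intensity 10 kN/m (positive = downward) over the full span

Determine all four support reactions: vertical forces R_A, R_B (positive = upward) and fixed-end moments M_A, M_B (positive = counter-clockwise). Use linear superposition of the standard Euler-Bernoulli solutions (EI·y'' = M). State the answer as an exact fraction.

Load 1 — applied couple M₀=-8 kN·m at a=3 m (b=L-a=9):
  R_A = 6M₀ab/L³ = 6·(-8)·3·9/12³ = -3/4 kN
  M_A = M₀b(2a-b)/L² = (-8)·9·(2·3-9)/12² = 3/2 kN·m
  R_B = -6M₀ab/L³ = -6·(-8)·3·9/12³ = 3/4 kN
  M_B = M₀a(2b-a)/L² = (-8)·3·(2·9-3)/12² = -5/2 kN·m
Load 2 — applied couple M₀=4 kN·m at a=24/5 m (b=L-a=36/5):
  R_A = 6M₀ab/L³ = 6·4·(24/5)·(36/5)/12³ = 12/25 kN
  M_A = M₀b(2a-b)/L² = 4·(36/5)·(2·(24/5)-(36/5))/12² = 12/25 kN·m
  R_B = -6M₀ab/L³ = -6·4·(24/5)·(36/5)/12³ = -12/25 kN
  M_B = M₀a(2b-a)/L² = 4·(24/5)·(2·(36/5)-(24/5))/12² = 32/25 kN·m
Load 3 — triangular load w₀=19 kN/m (0→w₀ over full span):
  R_A = 3w₀L/20 = 3·19·12/20 = 171/5 kN
  M_A = w₀L²/30 = 19·12²/30 = 456/5 kN·m
  R_B = 7w₀L/20 = 7·19·12/20 = 399/5 kN
  M_B = -w₀L²/20 = -19·12²/20 = -684/5 kN·m
Load 4 — uniform load w=10 kN/m over full span:
  R_A = wL/2 = 10·12/2 = 60 kN
  M_A = wL²/12 = 10·12²/12 = 120 kN·m
  R_B = wL/2 = 10·12/2 = 60 kN
  M_B = -wL²/12 = -10·12²/12 = -120 kN·m
Superposition: R_A = 9393/100 kN, M_A = 10659/50 kN·m, R_B = 14007/100 kN, M_B = -12901/50 kN·m

R_A = 9393/100 kN, M_A = 10659/50 kN·m, R_B = 14007/100 kN, M_B = -12901/50 kN·m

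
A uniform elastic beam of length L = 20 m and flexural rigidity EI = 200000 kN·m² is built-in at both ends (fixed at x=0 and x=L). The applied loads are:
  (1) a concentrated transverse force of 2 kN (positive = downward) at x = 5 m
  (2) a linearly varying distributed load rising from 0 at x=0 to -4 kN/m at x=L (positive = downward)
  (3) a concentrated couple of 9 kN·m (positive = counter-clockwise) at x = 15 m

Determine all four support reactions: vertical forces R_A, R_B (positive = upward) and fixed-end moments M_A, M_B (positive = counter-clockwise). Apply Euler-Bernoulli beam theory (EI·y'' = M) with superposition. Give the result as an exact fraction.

Load 1 — point force P=2 kN at a=5 m (b=L-a=15):
  R_A = Pb²(3a+b)/L³ = 2·15²·(3·5+15)/20³ = 27/16 kN
  M_A = Pab²/L² = 2·5·15²/20² = 45/8 kN·m
  R_B = Pa²(a+3b)/L³ = 2·5²·(5+3·15)/20³ = 5/16 kN
  M_B = -Pa²b/L² = -2·5²·15/20² = -15/8 kN·m
Load 2 — triangular load w₀=-4 kN/m (0→w₀ over full span):
  R_A = 3w₀L/20 = 3·(-4)·20/20 = -12 kN
  M_A = w₀L²/30 = (-4)·20²/30 = -160/3 kN·m
  R_B = 7w₀L/20 = 7·(-4)·20/20 = -28 kN
  M_B = -w₀L²/20 = -(-4)·20²/20 = 80 kN·m
Load 3 — applied couple M₀=9 kN·m at a=15 m (b=L-a=5):
  R_A = 6M₀ab/L³ = 6·9·15·5/20³ = 81/160 kN
  M_A = M₀b(2a-b)/L² = 9·5·(2·15-5)/20² = 45/16 kN·m
  R_B = -6M₀ab/L³ = -6·9·15·5/20³ = -81/160 kN
  M_B = M₀a(2b-a)/L² = 9·15·(2·5-15)/20² = -27/16 kN·m
Superposition: R_A = -1569/160 kN, M_A = -2155/48 kN·m, R_B = -4511/160 kN, M_B = 1223/16 kN·m

R_A = -1569/160 kN, M_A = -2155/48 kN·m, R_B = -4511/160 kN, M_B = 1223/16 kN·m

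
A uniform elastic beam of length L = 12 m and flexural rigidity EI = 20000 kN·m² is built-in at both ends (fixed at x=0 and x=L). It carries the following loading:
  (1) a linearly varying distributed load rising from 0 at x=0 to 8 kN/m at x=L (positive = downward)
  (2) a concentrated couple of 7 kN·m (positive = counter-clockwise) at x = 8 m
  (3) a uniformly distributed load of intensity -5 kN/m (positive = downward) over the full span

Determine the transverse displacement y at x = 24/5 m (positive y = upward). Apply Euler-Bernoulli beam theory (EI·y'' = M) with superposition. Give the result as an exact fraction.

Load 1 — triangular load w₀=8 kN/m (0→w₀ over full span):
  y_1 = -w₀x²(L-x)²(x+2L)/(120LEI) = -8·(24/5)²·(12-(24/5))²·((24/5)+2·12)/(120·12·20000) = -93312/9765625 m
Load 2 — applied couple M₀=7 kN·m at a=8 m (b=L-a=4):
  y_2 = (R_Ax³/6 - M_Ax²/2)/EI  [x≤a] with R_A=7/9, M_A=7/3 = ((7/9)·(24/5)³/6 - (7/3)·(24/5)²/2)/20000 = -49/78125 m
Load 3 — uniform load w=-5 kN/m over full span:
  y_3 = -wx²(L-x)²/(24EI) = -(-5)·(24/5)²·(12-(24/5))²/(24·20000) = 972/78125 m
Superposition: y = Σ y_i = 22063/9765625 m ≈ 0.002259 m

y(24/5) = 22063/9765625 m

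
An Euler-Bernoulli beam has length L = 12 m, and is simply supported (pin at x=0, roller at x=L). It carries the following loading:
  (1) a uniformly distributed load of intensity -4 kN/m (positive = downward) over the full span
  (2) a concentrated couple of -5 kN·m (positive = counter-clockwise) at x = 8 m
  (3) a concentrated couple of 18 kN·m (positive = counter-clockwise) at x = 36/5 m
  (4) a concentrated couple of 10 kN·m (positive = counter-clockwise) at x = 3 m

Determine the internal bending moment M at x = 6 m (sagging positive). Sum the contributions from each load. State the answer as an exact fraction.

Load 1 — uniform load w=-4 kN/m over full span:
  M_1 = wx(L-x)/2 = (-4)·6·(12-6)/2 = -72 kN·m
Load 2 — applied couple M₀=-5 kN·m at a=8 m (b=L-a=4):
  M_2 = M₀x/L  [x≤a] = (-5)·6/12 = -5/2 kN·m
Load 3 — applied couple M₀=18 kN·m at a=36/5 m (b=L-a=24/5):
  M_3 = M₀x/L  [x≤a] = 18·6/12 = 9 kN·m
Load 4 — applied couple M₀=10 kN·m at a=3 m (b=L-a=9):
  M_4 = M₀x/L - M₀  [x>a] = 10·6/12 - 10 = -5 kN·m
Superposition: M = Σ M_i = -141/2 kN·m ≈ -70.500000 kN·m

M(6) = -141/2 kN·m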